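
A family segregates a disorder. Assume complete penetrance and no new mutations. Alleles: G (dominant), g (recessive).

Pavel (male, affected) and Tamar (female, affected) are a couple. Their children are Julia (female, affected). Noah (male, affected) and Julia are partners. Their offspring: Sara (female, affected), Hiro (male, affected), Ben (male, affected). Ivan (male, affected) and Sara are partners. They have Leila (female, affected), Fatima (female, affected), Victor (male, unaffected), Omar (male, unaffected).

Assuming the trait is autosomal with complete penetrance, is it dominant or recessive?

Ivan and Sara are both affected yet have an unaffected child Victor. Under a recessive model two affected parents are homozygous and every child would be affected, so the trait cannot be recessive.

dominant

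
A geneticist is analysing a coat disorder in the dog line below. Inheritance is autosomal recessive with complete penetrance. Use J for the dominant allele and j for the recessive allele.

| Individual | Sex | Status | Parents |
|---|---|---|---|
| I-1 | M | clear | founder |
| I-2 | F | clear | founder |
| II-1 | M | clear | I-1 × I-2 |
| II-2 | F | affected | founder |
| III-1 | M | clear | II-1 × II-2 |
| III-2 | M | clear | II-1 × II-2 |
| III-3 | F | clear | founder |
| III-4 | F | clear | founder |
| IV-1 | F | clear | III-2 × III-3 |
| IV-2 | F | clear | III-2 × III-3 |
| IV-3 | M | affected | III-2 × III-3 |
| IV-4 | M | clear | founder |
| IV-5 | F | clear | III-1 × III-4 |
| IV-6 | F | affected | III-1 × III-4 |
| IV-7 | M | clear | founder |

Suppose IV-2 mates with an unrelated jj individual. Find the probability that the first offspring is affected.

1/3

III-2 is clear so carries J and received j from II-2 (jj), so III-2 is Jj.
III-3 is clear so carries J and passed j to IV-3 (jj), so III-3 is Jj.
IV-2 is a clear offspring of III-2 (Jj) × III-3 (Jj), whose cross gives 1/4 JJ : 1/2 Jj : 1/4 jj; conditioning on being clear, IV-2 is JJ with probability 1/3, Jj with probability 2/3.
Summing over parental genotype combinations, P(offspring is affected) = 2/3·1/2 = 1/3.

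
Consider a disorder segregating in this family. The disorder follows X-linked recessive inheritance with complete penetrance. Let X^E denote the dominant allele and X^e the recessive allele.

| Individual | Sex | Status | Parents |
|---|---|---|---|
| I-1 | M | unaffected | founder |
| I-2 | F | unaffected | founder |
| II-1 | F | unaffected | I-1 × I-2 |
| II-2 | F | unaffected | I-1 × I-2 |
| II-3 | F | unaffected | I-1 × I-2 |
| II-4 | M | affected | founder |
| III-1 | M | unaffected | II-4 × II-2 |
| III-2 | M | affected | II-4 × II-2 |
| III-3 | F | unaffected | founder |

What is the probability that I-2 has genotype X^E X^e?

I-2 is unaffected so carries E and passed e to II-2 (X^E X^e, whose E came from I-1), so I-2 is X^E X^e, giving P(X^E X^e) = 1.

1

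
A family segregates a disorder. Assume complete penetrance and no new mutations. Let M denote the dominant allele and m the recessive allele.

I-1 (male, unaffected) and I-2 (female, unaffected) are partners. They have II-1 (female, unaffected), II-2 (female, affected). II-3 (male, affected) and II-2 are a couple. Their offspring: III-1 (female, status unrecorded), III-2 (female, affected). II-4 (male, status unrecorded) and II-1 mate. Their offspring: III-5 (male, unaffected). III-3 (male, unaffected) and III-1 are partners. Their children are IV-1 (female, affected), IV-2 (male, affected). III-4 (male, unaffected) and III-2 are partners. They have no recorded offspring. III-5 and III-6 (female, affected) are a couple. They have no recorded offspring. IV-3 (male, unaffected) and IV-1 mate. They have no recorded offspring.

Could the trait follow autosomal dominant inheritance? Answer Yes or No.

No

Under autosomal dominant, II-2 (affected, female) cannot arise from I-1 (unaffected) × I-2 (unaffected).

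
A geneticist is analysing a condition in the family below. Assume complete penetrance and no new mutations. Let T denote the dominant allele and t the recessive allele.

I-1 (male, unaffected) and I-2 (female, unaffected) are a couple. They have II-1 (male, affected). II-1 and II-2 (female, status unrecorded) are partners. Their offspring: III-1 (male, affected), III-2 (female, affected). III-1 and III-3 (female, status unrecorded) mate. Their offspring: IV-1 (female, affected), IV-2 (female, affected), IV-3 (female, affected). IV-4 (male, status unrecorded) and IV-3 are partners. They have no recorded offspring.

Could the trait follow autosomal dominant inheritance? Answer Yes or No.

No

Under autosomal dominant, II-1 (affected, male) cannot arise from I-1 (unaffected) × I-2 (unaffected).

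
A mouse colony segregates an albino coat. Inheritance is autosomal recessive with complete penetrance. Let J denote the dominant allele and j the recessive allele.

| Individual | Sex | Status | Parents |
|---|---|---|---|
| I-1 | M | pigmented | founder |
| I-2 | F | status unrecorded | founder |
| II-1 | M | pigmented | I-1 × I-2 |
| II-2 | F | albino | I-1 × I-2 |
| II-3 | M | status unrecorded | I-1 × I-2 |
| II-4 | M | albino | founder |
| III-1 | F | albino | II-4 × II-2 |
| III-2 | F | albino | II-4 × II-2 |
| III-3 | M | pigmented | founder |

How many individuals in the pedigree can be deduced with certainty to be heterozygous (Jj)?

1

Obligate heterozygotes: I-1 is pigmented so carries J and passed j to II-2 (jj), so I-1 is Jj.
Every other individual is either homozygous by phenotype or has at least one consistent homozygous assignment, so the count is 1.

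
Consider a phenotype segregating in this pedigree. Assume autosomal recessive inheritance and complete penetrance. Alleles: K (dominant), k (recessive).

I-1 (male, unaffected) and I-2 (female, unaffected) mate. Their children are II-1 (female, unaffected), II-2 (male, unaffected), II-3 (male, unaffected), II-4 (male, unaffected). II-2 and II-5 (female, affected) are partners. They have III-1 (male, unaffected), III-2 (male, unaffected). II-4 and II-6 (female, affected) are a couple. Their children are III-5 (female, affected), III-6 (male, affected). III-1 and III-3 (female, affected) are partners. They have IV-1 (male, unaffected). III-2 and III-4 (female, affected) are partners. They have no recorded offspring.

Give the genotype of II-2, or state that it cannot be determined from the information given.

II-2's phenotype allows KK or Kk, and no parent or child forces a single allele at both positions; consistent genotype assignments exist with II-2 as KK or Kk.

cannot be determined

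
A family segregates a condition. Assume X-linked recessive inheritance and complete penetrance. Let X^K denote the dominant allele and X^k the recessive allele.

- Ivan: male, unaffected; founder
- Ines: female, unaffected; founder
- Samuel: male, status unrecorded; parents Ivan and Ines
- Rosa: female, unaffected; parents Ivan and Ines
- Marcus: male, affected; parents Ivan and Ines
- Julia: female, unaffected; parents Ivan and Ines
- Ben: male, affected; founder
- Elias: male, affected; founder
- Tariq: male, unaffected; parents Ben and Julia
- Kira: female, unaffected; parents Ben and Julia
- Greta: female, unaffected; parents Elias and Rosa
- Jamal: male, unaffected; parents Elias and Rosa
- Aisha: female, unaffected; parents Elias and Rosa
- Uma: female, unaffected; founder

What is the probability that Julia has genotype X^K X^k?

1/5

Ivan is unaffected, so Ivan is X^K Y.
Ines is unaffected so carries K and passed k to Marcus (X^k Y), so Ines is X^K X^k.
Their cross gives offspring ratios 1/2 X^K X^K : 1/2 X^K X^k. Conditioning on Julia being unaffected, P(X^K X^k) = 1/2 / 1 = 1/2 before taking Julia's own offspring into account.
Ben is affected, so Ben is X^k Y.
Now use Julia's offspring. Probability of each recorded status — unaffected son Tariq: 1/2 if Julia is X^K X^k, 1 if X^K X^K; unaffected daughter Kira: 1/2 if Julia is X^K X^k, 1 if X^K X^K.
Bayes: P(X^K X^k) = 1/2·1/4 / (1/2·1/4 + 1/2·1) = 1/5.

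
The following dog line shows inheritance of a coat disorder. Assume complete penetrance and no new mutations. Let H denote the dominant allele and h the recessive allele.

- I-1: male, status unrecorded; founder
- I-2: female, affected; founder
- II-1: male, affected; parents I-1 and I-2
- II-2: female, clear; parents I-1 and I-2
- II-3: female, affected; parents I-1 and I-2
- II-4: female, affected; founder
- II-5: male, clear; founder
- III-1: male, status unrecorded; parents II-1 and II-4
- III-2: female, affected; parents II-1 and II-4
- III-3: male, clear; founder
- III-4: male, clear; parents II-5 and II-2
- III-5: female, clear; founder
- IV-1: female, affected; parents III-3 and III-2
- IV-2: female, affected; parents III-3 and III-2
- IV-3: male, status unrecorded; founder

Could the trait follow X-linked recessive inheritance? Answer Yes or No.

Under X-linked recessive, IV-1 (affected, female) cannot arise from III-3 (clear) × III-2 (affected).

No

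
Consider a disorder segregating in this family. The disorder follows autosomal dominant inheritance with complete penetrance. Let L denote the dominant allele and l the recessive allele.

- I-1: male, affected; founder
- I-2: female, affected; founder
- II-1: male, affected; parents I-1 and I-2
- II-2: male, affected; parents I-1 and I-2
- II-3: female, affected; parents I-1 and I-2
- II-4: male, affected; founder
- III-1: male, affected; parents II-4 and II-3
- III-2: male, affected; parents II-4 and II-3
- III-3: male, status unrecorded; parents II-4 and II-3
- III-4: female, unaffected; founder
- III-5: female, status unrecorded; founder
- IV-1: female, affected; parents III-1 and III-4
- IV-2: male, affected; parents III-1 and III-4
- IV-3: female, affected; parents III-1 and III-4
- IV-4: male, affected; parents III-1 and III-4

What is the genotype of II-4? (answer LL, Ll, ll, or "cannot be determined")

cannot be determined

II-4's phenotype allows LL or Ll, and no parent or child forces a single allele at both positions; consistent genotype assignments exist with II-4 as LL or Ll.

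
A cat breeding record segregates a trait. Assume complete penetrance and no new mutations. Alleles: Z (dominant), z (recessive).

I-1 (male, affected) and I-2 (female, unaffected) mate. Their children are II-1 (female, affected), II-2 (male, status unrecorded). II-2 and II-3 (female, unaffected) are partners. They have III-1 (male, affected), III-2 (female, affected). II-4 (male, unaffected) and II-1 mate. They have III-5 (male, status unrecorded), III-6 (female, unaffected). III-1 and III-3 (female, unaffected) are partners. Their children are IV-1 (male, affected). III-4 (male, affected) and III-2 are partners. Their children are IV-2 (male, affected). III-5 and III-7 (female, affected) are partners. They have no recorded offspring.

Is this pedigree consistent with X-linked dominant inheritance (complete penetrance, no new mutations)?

No

Under X-linked dominant, III-1 (affected, male) cannot arise from II-2 (unrecorded) × II-3 (unaffected).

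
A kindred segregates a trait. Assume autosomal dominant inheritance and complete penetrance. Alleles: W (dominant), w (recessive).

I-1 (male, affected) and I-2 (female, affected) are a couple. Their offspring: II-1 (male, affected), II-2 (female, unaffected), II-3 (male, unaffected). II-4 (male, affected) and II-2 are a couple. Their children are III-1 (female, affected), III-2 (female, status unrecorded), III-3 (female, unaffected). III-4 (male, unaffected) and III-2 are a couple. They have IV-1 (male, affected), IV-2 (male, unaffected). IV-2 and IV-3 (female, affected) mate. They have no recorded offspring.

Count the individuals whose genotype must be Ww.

Obligate heterozygotes: I-1 is affected so carries W and passed w to II-2 (ww), so I-1 is Ww; I-2 is affected so carries W and passed w to II-2 (ww), so I-2 is Ww; II-4 is affected so carries W and passed w to III-3 (ww), so II-4 is Ww; III-1 is affected so carries W and received w from II-2 (ww), so III-1 is Ww; III-2 passed W to IV-1 (Ww, whose w came from III-4) and received w from II-2 (ww), so III-2 is Ww; IV-1 is affected so carries W and received w from III-4 (ww), so IV-1 is Ww.
Every other individual is either homozygous by phenotype or has at least one consistent homozygous assignment, so the count is 6.

6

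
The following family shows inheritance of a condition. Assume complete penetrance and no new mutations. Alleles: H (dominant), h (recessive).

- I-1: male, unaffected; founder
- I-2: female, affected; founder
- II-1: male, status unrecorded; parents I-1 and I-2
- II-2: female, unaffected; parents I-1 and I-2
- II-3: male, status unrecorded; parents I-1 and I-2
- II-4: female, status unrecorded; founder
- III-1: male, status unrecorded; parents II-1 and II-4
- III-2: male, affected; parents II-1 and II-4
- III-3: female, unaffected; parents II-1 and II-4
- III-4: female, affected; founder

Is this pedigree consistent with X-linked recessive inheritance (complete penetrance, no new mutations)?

A consistent assignment under X-linked recessive exists: I-1 X^H Y, I-2 X^h X^h, II-1 X^h Y, II-2 X^H X^h, II-3 X^h Y, II-4 X^H X^h, III-1 X^H Y, III-2 X^h Y, III-3 X^H X^h, III-4 X^h X^h.
In this assignment every recorded phenotype matches its genotype and every non-founder's genotype is obtainable from its parents' genotypes, so the pedigree is consistent.

Yes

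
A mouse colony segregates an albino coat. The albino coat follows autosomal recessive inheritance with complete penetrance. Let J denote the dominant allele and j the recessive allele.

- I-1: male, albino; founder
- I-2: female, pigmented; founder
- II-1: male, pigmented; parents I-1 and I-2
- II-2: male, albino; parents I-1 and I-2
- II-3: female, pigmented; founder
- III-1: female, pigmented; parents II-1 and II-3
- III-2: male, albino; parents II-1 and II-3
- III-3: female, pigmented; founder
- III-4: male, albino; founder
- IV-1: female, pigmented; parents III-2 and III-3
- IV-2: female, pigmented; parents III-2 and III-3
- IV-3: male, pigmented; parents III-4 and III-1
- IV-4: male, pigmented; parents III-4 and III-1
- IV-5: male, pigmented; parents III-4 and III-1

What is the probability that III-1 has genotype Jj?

1/5

II-1 is pigmented so carries J and received j from I-1 (jj), so II-1 is Jj.
II-3 is pigmented so carries J and passed j to III-2 (jj), so II-3 is Jj.
Their cross gives offspring ratios 1/4 JJ : 1/2 Jj : 1/4 jj. Conditioning on III-1 being pigmented, P(Jj) = 1/2 / 3/4 = 2/3 before taking III-1's own offspring into account.
III-4 is albino, so III-4 is jj.
Now use III-1's offspring. Probability of each recorded status — pigmented son IV-3: 1/2 if III-1 is Jj, 1 if JJ; pigmented son IV-4: 1/2 if III-1 is Jj, 1 if JJ; pigmented son IV-5: 1/2 if III-1 is Jj, 1 if JJ.
Bayes: P(Jj) = 2/3·1/8 / (2/3·1/8 + 1/3·1) = 1/5.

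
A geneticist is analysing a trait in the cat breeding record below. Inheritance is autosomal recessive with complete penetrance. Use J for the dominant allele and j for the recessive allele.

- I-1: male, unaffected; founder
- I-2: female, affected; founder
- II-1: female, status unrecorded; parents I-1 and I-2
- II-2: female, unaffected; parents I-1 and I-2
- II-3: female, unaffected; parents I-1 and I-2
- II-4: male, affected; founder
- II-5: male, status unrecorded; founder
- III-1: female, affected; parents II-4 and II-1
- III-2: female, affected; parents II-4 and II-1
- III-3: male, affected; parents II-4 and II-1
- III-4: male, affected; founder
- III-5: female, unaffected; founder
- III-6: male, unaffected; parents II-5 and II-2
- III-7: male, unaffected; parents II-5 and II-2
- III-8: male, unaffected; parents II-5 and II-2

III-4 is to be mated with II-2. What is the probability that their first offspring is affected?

III-4 is affected, so III-4 is jj.
II-2 is unaffected so carries J and received j from I-2 (jj), so II-2 is Jj.
The cross gives 1/2 Jj : 1/2 jj, so P(offspring is affected) = 1/2.

1/2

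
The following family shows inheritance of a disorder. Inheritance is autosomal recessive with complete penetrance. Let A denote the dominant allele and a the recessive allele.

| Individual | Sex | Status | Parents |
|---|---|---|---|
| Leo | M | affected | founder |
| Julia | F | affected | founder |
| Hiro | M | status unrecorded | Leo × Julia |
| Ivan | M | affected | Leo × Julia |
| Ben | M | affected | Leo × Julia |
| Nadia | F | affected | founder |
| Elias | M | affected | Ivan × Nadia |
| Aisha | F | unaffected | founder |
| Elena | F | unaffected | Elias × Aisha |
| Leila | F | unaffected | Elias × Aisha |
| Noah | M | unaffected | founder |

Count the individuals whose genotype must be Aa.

Obligate heterozygotes: Elena is unaffected so carries A and received a from Elias (aa), so Elena is Aa; Leila is unaffected so carries A and received a from Elias (aa), so Leila is Aa.
Every other individual is either homozygous by phenotype or has at least one consistent homozygous assignment, so the count is 2.

2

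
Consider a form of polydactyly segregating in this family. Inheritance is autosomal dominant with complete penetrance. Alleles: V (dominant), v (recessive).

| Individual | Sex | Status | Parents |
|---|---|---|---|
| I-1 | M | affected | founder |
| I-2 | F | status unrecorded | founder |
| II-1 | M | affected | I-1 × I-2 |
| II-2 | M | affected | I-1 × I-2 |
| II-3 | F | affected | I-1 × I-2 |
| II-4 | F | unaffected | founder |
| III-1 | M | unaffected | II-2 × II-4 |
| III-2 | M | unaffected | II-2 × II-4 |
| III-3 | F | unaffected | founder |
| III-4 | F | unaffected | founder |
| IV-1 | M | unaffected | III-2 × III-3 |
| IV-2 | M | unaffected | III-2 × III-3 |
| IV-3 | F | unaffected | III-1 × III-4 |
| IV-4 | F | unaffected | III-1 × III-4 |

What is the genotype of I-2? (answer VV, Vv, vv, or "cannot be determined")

cannot be determined

I-2's phenotype is unrecorded, and no parent or child forces a single allele at both positions; consistent genotype assignments exist with I-2 as VV or Vv or vv.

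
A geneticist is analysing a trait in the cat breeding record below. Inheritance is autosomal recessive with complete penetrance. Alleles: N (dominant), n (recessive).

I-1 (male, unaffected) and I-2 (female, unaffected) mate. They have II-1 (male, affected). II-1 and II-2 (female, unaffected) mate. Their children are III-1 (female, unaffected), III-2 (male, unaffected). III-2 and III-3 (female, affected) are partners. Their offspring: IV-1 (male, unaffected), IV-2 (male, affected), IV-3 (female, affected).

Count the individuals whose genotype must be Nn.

Obligate heterozygotes: I-1 is unaffected so carries N and passed n to II-1 (nn), so I-1 is Nn; I-2 is unaffected so carries N and passed n to II-1 (nn), so I-2 is Nn; III-1 is unaffected so carries N and received n from II-1 (nn), so III-1 is Nn; III-2 is unaffected so carries N and received n from II-1 (nn), so III-2 is Nn; IV-1 is unaffected so carries N and received n from III-3 (nn), so IV-1 is Nn.
Every other individual is either homozygous by phenotype or has at least one consistent homozygous assignment, so the count is 5.

5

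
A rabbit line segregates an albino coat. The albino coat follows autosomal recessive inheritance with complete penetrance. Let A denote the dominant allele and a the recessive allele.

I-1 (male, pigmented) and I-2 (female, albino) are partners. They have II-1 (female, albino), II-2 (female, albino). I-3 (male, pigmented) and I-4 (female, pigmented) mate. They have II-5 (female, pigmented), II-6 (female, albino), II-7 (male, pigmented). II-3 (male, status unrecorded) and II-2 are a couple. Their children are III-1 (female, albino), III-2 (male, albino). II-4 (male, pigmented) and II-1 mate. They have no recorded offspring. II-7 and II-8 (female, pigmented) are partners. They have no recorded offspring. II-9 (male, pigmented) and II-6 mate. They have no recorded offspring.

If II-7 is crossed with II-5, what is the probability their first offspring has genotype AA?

4/9

I-3 is pigmented so carries A and passed a to II-6 (aa), so I-3 is Aa.
I-4 is pigmented so carries A and passed a to II-6 (aa), so I-4 is Aa.
II-7 is a pigmented offspring of I-3 (Aa) × I-4 (Aa), whose cross gives 1/4 AA : 1/2 Aa : 1/4 aa; conditioning on being pigmented, II-7 is AA with probability 1/3, Aa with probability 2/3.
II-5 is a pigmented offspring of I-3 (Aa) × I-4 (Aa), whose cross gives 1/4 AA : 1/2 Aa : 1/4 aa; conditioning on being pigmented, II-5 is AA with probability 1/3, Aa with probability 2/3.
Summing over parental genotype combinations, P(offspring has genotype AA) = 1/9·1 + 2/9·1/2 + 2/9·1/2 + 4/9·1/4 = 4/9.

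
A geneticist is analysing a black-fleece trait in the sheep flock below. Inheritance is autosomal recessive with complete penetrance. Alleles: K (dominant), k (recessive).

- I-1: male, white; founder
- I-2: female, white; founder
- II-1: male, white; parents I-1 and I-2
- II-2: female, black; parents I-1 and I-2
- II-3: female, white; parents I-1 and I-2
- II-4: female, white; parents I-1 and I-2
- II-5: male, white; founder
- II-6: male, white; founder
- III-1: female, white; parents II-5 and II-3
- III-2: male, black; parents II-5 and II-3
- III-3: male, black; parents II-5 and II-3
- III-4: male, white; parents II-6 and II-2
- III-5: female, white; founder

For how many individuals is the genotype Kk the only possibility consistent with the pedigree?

Obligate heterozygotes: I-1 is white so carries K and passed k to II-2 (kk), so I-1 is Kk; I-2 is white so carries K and passed k to II-2 (kk), so I-2 is Kk; II-3 is white so carries K and passed k to III-2 (kk), so II-3 is Kk; II-5 is white so carries K and passed k to III-2 (kk), so II-5 is Kk; III-4 is white so carries K and received k from II-2 (kk), so III-4 is Kk.
Every other individual is either homozygous by phenotype or has at least one consistent homozygous assignment, so the count is 5.

5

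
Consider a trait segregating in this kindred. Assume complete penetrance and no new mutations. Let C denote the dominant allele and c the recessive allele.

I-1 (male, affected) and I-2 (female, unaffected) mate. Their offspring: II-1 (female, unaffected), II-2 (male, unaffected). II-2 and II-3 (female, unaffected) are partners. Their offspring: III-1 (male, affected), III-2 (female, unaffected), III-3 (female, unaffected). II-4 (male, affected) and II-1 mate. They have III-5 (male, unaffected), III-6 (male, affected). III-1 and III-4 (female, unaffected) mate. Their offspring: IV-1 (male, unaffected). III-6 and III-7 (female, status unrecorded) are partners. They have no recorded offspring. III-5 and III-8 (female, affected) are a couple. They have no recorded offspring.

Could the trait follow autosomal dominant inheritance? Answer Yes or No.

No

Under autosomal dominant, III-1 (affected, male) cannot arise from II-2 (unaffected) × II-3 (unaffected).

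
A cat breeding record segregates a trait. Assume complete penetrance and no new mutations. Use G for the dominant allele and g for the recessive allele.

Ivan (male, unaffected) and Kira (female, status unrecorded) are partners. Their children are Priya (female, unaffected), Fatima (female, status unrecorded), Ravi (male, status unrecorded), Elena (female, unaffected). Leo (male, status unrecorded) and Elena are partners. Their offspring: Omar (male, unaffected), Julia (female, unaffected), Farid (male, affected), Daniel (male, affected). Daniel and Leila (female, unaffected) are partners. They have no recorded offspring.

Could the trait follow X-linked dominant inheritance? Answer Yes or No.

No

Under X-linked dominant, Farid (affected, male) cannot arise from Leo (unrecorded) × Elena (unaffected).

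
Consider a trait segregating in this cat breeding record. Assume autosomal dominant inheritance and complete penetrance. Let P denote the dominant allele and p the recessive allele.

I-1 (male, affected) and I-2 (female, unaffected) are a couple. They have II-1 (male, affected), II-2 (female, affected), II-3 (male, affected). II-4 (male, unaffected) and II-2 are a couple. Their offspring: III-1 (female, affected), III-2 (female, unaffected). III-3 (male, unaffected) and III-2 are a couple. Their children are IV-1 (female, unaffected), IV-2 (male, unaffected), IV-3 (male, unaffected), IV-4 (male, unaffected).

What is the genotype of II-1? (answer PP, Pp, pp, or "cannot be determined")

From phenotype alone, II-1 is PP or Pp.
II-1 is affected so carries P and received p from I-2 (pp), so II-1 is Pp.

Pp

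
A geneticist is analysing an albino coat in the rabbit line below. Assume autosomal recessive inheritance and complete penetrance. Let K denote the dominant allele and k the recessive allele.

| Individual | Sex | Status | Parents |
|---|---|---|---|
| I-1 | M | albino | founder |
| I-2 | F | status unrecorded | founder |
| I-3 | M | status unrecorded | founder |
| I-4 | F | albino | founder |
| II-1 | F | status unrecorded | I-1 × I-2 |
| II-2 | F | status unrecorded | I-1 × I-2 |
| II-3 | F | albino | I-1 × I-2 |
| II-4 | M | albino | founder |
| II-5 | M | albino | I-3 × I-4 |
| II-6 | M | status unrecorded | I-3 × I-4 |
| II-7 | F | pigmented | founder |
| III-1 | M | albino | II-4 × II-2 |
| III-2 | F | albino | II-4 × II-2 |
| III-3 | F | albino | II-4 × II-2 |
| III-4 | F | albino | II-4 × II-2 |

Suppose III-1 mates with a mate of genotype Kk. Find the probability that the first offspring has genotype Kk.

III-1 is albino, so III-1 is kk.
The cross gives 1/2 Kk : 1/2 kk, so P(offspring has genotype Kk) = 1/2.

1/2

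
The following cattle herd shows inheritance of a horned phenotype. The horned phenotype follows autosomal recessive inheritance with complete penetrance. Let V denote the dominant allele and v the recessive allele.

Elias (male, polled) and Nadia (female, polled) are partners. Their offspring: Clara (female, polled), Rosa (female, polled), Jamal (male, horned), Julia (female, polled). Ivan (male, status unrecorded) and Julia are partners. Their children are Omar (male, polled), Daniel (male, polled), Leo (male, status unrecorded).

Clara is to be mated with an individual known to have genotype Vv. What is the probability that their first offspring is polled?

5/6

Elias is polled so carries V and passed v to Jamal (vv), so Elias is Vv.
Nadia is polled so carries V and passed v to Jamal (vv), so Nadia is Vv.
Clara is a polled offspring of Elias (Vv) × Nadia (Vv), whose cross gives 1/4 VV : 1/2 Vv : 1/4 vv; conditioning on being polled, Clara is VV with probability 1/3, Vv with probability 2/3.
Summing over parental genotype combinations, P(offspring is polled) = 1/3·1 + 2/3·3/4 = 5/6.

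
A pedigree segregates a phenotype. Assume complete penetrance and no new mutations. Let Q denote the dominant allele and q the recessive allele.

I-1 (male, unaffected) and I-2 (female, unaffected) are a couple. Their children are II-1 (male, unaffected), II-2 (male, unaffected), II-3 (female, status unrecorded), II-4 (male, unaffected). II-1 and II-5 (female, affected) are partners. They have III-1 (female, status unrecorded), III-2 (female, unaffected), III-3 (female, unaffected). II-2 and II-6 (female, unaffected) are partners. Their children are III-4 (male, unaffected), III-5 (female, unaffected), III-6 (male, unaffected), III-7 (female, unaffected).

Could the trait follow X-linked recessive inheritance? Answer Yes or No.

A consistent assignment under X-linked recessive exists: I-1 X^Q Y, I-2 X^Q X^Q, II-1 X^Q Y, II-2 X^Q Y, II-3 X^Q X^Q, II-4 X^Q Y, II-5 X^q X^q, II-6 X^Q X^Q, III-1 X^Q X^q, III-2 X^Q X^q, III-3 X^Q X^q, III-4 X^Q Y, III-5 X^Q X^Q, III-6 X^Q Y, III-7 X^Q X^Q.
In this assignment every recorded phenotype matches its genotype and every non-founder's genotype is obtainable from its parents' genotypes, so the pedigree is consistent.

Yes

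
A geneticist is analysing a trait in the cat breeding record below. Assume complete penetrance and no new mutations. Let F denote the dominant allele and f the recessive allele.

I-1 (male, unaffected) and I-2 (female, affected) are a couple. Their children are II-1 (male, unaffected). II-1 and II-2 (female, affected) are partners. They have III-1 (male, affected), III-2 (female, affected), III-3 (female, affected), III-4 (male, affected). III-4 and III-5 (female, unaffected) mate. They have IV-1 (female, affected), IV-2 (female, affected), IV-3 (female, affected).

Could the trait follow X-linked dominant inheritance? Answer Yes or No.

A consistent assignment under X-linked dominant exists: I-1 X^f Y, I-2 X^F X^f, II-1 X^f Y, II-2 X^F X^F, III-1 X^F Y, III-2 X^F X^f, III-3 X^F X^f, III-4 X^F Y, III-5 X^f X^f, IV-1 X^F X^f, IV-2 X^F X^f, IV-3 X^F X^f.
In this assignment every recorded phenotype matches its genotype and every non-founder's genotype is obtainable from its parents' genotypes, so the pedigree is consistent.

Yes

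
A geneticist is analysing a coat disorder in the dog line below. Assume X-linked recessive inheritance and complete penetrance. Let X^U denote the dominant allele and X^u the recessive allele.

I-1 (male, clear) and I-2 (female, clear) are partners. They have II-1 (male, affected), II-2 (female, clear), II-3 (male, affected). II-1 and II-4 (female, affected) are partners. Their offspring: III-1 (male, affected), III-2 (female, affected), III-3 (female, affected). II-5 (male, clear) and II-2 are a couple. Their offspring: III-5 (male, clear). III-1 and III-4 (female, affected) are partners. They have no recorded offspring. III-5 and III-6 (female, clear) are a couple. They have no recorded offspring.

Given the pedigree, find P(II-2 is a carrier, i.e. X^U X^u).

I-1 is clear, so I-1 is X^U Y.
I-2 is clear so carries U and passed u to II-1 (X^u Y), so I-2 is X^U X^u.
Their cross gives offspring ratios 1/2 X^U X^U : 1/2 X^U X^u. Conditioning on II-2 being clear, P(X^U X^u) = 1/2 / 1 = 1/2 before taking II-2's own offspring into account.
II-5 is clear, so II-5 is X^U Y.
Now use II-2's offspring. Probability of each recorded status — clear son III-5: 1/2 if II-2 is X^U X^u, 1 if X^U X^U.
Bayes: P(X^U X^u) = 1/2·1/2 / (1/2·1/2 + 1/2·1) = 1/3.

1/3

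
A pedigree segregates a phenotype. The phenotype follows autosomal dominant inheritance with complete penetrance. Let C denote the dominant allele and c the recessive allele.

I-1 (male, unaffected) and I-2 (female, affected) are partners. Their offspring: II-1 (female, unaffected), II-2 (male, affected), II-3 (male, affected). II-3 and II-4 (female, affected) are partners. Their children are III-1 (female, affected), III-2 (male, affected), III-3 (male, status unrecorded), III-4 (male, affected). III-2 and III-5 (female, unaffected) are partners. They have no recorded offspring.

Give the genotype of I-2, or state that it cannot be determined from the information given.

Cc

From phenotype alone, I-2 is CC or Cc.
I-2 is affected so carries C and passed c to II-1 (cc), so I-2 is Cc.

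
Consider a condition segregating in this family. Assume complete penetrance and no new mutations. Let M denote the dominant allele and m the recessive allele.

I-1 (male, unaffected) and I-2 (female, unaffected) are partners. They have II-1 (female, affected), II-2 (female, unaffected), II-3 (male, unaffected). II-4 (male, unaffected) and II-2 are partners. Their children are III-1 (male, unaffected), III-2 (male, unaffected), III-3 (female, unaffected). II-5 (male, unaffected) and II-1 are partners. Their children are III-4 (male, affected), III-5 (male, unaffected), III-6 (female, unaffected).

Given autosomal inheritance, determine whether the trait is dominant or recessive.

recessive

I-1 and I-2 are both unaffected yet have an affected child II-1. Under dominance, an affected child requires at least one affected parent, so the trait cannot be dominant.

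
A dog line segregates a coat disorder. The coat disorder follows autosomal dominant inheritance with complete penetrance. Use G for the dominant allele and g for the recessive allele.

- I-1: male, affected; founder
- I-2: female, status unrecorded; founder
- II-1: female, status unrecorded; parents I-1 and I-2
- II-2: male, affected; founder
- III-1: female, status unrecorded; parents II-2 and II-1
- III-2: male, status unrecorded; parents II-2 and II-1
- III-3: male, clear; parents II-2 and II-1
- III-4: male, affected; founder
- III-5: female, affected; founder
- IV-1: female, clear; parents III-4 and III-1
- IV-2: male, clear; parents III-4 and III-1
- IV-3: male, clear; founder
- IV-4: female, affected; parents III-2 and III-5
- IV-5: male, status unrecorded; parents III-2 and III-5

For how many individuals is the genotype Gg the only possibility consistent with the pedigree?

2

Obligate heterozygotes: II-2 is affected so carries G and passed g to III-3 (gg), so II-2 is Gg; III-4 is affected so carries G and passed g to IV-1 (gg), so III-4 is Gg.
Every other individual is either homozygous by phenotype or has at least one consistent homozygous assignment, so the count is 2.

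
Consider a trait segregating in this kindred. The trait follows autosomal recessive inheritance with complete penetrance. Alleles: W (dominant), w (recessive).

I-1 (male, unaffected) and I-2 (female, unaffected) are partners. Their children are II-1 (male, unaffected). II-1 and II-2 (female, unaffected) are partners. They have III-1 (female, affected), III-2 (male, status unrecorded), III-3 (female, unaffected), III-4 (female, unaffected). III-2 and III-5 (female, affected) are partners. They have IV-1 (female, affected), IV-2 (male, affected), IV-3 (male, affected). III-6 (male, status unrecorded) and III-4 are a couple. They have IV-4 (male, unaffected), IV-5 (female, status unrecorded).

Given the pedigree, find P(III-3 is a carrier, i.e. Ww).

2/3

II-1 is unaffected so carries W and passed w to III-1 (ww), so II-1 is Ww.
II-2 is unaffected so carries W and passed w to III-1 (ww), so II-2 is Ww.
Their cross gives offspring ratios 1/4 WW : 1/2 Ww : 1/4 ww. Conditioning on III-3 being unaffected, P(Ww) = 1/2 / 3/4 = 2/3.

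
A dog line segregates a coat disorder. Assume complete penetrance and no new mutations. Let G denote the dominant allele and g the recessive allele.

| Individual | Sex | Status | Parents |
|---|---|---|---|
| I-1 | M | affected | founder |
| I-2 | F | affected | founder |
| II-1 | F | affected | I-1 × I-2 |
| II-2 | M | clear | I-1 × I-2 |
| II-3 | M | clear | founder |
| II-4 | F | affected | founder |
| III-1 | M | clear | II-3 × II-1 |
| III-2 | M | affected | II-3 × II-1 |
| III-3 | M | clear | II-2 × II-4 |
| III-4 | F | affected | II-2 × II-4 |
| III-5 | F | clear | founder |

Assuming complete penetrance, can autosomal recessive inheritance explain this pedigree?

No

Under autosomal recessive, II-2 (clear, male) cannot arise from I-1 (affected) × I-2 (affected).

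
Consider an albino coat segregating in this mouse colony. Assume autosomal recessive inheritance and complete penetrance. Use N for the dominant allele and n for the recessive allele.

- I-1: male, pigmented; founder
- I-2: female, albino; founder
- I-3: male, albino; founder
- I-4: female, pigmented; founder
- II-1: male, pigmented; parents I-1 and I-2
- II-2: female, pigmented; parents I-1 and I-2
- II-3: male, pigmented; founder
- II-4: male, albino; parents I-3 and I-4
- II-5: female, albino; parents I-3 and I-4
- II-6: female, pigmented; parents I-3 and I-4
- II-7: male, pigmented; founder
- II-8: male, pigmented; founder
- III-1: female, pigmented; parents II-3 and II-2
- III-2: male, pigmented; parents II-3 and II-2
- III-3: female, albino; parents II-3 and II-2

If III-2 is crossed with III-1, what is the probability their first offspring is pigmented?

8/9

II-3 is pigmented so carries N and passed n to III-3 (nn), so II-3 is Nn.
II-2 is pigmented so carries N and received n from I-2 (nn), so II-2 is Nn.
III-2 is a pigmented offspring of II-3 (Nn) × II-2 (Nn), whose cross gives 1/4 NN : 1/2 Nn : 1/4 nn; conditioning on being pigmented, III-2 is NN with probability 1/3, Nn with probability 2/3.
III-1 is a pigmented offspring of II-3 (Nn) × II-2 (Nn), whose cross gives 1/4 NN : 1/2 Nn : 1/4 nn; conditioning on being pigmented, III-1 is NN with probability 1/3, Nn with probability 2/3.
Summing over parental genotype combinations, P(offspring is pigmented) = 1/9·1 + 2/9·1 + 2/9·1 + 4/9·3/4 = 8/9.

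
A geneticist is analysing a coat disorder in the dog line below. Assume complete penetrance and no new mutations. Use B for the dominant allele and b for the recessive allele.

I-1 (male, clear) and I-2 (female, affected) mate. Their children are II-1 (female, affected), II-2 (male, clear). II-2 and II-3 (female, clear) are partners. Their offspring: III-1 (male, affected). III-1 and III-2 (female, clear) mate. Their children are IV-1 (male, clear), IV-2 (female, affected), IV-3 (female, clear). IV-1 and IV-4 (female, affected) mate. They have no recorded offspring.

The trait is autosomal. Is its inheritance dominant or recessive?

recessive

II-2 and II-3 are both clear yet have an affected child III-1. Under dominance, an affected child requires at least one affected parent, so the trait cannot be dominant.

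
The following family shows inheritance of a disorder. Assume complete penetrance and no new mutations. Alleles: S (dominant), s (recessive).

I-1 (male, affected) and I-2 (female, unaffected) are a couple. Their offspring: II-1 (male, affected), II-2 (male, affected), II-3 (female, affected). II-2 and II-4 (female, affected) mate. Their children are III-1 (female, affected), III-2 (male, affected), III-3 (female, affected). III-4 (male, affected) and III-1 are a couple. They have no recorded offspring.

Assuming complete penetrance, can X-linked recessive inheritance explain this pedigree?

Yes

A consistent assignment under X-linked recessive exists: I-1 X^s Y, I-2 X^S X^s, II-1 X^s Y, II-2 X^s Y, II-3 X^s X^s, II-4 X^s X^s, III-1 X^s X^s, III-2 X^s Y, III-3 X^s X^s, III-4 X^s Y.
In this assignment every recorded phenotype matches its genotype and every non-founder's genotype is obtainable from its parents' genotypes, so the pedigree is consistent.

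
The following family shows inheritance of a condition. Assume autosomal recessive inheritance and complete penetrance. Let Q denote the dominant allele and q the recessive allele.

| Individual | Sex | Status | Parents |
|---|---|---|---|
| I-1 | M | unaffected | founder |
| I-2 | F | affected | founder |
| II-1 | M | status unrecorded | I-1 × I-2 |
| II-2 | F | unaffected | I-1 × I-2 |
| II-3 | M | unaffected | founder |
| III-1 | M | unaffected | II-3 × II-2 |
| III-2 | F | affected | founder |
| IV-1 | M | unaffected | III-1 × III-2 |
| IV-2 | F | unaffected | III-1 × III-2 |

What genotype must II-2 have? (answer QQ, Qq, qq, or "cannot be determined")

From phenotype alone, II-2 is QQ or Qq.
II-2 is unaffected so carries Q and received q from I-2 (qq), so II-2 is Qq.

Qq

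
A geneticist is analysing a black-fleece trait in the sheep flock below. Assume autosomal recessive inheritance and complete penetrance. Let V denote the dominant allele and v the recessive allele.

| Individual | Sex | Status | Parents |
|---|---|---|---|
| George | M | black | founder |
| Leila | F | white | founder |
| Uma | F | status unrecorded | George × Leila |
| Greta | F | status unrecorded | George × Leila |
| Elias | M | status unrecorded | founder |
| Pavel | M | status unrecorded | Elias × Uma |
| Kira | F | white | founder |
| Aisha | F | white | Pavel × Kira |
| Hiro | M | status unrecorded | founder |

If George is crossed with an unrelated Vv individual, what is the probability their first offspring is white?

George is black, so George is vv.
The cross gives 1/2 Vv : 1/2 vv, so P(offspring is white) = 1/2.

1/2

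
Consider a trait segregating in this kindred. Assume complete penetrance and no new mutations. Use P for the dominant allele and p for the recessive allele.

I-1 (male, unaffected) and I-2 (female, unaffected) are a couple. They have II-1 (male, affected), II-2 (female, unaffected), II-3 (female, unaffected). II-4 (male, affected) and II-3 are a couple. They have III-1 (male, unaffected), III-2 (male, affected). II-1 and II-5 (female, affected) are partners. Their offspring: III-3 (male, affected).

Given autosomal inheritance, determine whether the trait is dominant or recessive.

I-1 and I-2 are both unaffected yet have an affected child II-1. Under dominance, an affected child requires at least one affected parent, so the trait cannot be dominant.

recessive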